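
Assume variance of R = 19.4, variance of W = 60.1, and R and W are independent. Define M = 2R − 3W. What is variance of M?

variance of M = a²·variance of R + b²·variance of W + 2ab·Cov(R, W) with a = 2, b = -3.
Independence gives Cov(R, W) = 0.
= 2²·19.4 + (-3)²·60.1 + 2·2·(-3)·0
= 77.6 + 540.9 + 0 = 618.5.

variance of M = 618.5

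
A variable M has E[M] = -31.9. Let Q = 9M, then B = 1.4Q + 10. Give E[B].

E[B] = -391.94

E[Q] = 9·(-31.9) = -287.1.
E[B] = 1.4·(-287.1) + 10 = -391.94.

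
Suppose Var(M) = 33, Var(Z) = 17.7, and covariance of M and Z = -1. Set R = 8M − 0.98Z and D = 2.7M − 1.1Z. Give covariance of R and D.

By bilinearity, covariance of R and D = ac·Var(M) + bd·Var(Z) + (ad+bc)·covariance of M and Z, with a=8, b=-0.98, c=2.7, d=-1.1.
ac·Var(M) = 8·2.7·33 = 712.8
bd·Var(Z) = (-0.98)·(-1.1)·17.7 = 19.0806
(ad+bc)·covariance of M and Z = (-11.446)·(-1) = 11.446
covariance of R and D = 712.8 + 19.0806 + 11.446 = 743.3266.

covariance of R and D = 743.3266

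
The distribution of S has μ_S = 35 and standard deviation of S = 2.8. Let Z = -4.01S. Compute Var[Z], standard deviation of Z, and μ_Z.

Z = -4.01S is linear with a = -4.01, b = 0.
Var[S] = 2.8² = 7.84.
Var[Z] = a²·Var[S] = (-4.01)²·7.84 = 126.067984.
standard deviation of Z = |a|·standard deviation of S = |-4.01|·2.8 = 11.228.
μ_Z = a·μ_S + b = (-4.01)·35 = -140.35.

Var[Z] = 126.067984, standard deviation of Z = 11.228, μ_Z = -140.35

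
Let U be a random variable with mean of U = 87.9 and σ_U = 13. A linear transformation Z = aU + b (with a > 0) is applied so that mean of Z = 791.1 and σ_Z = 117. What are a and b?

σ_Z = a·σ_U (a > 0), so a = 117/13 = 9.
mean of Z = a·mean of U + b, so b = 791.1 − 9·87.9 = 0.

a = 9, b = 0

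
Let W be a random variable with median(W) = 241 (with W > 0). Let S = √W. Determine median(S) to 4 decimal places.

√W is monotone on this domain, so median(S) = √(241) ≈ 15.5242.

median(S) = 15.5242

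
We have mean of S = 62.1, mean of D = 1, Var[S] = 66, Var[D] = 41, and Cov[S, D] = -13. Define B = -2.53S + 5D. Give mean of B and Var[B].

mean of B = (-2.53)·mean of S + 5·mean of D = (-2.53)·62.1 + 5·1 = -152.113.
Var[B] = a²·Var[S] + b²·Var[D] + 2ab·Cov[S, D] with a = -2.53, b = 5.
= (-2.53)²·66 + 5²·41 + 2·(-2.53)·5·(-13)
= 422.4594 + 1025 + 328.9 = 1776.3594.

mean of B = -152.113, Var[B] = 1776.3594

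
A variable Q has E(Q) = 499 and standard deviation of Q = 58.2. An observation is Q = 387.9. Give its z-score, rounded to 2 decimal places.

z = -1.91

z = (Q − E(Q)) / standard deviation of Q = (387.9 − 499) / 58.2 ≈ -1.91.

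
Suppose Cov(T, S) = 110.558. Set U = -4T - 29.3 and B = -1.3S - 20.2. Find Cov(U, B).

Cov(U, B) = 574.9016

Cov(U, B) = a·c·Cov(T, S) = (-4)·(-1.3)·110.558 = 574.9016. Additive constants drop out.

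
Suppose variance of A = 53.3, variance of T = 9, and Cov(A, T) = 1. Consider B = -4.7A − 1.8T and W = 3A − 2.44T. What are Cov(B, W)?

Cov(B, W) = -705.934

By bilinearity, Cov(B, W) = ac·variance of A + bd·variance of T + (ad+bc)·Cov(A, T), with a=-4.7, b=-1.8, c=3, d=-2.44.
ac·variance of A = (-4.7)·3·53.3 = -751.53
bd·variance of T = (-1.8)·(-2.44)·9 = 39.528
(ad+bc)·Cov(A, T) = (6.068)·1 = 6.068
Cov(B, W) = -751.53 + 39.528 + 6.068 = -705.934.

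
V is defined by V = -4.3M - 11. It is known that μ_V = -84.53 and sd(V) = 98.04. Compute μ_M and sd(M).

From V = -4.3M - 11: μ_V = a·μ_M + b, so μ_M = (μ_V − b)/a = (-84.53 − (-11))/(-4.3) = 17.1.
sd(V) = |a|·sd(M), so sd(M) = 98.04/|-4.3| = 22.8.

μ_M = 17.1, sd(M) = 22.8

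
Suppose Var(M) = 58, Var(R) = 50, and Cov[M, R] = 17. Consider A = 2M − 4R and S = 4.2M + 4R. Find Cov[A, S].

By bilinearity, Cov[A, S] = ac·Var(M) + bd·Var(R) + (ad+bc)·Cov[M, R], with a=2, b=-4, c=4.2, d=4.
ac·Var(M) = 2·4.2·58 = 487.2
bd·Var(R) = (-4)·4·50 = -800
(ad+bc)·Cov[M, R] = (-8.8)·17 = -149.6
Cov[A, S] = 487.2 + (-800) + (-149.6) = -462.4.

Cov[A, S] = -462.4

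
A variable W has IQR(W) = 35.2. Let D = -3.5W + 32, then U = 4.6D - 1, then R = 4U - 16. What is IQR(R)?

IQR(D) = |-3.5|·35.2 = 123.2.
IQR(U) = |4.6|·123.2 = 566.72.
IQR(R) = |4|·566.72 = 2266.88.

IQR(R) = 2266.88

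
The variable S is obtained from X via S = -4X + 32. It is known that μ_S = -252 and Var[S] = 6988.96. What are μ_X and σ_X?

μ_X = 71, σ_X = 20.9

From S = -4X + 32: μ_S = a·μ_X + b, so μ_X = (μ_S − b)/a = (-252 − 32)/(-4) = 71.
σ_S = √6988.96 = 83.6.
σ_S = |a|·σ_X, so σ_X = 83.6/|-4| = 20.9.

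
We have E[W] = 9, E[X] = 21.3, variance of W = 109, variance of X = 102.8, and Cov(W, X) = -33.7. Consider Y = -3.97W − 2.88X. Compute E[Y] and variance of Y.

E[Y] = (-3.97)·E[W] + (-2.88)·E[X] = (-3.97)·9 + (-2.88)·21.3 = -97.074.
variance of Y = a²·variance of W + b²·variance of X + 2ab·Cov(W, X) with a = -3.97, b = -2.88.
= (-3.97)²·109 + (-2.88)²·102.8 + 2·(-3.97)·(-2.88)·(-33.7)
= 1717.9381 + 852.66432 + (-770.62464) = 1799.97778.

E[Y] = -97.074, variance of Y = 1799.97778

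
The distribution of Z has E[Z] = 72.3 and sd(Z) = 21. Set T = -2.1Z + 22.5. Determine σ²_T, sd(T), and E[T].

T = -2.1Z + 22.5 is linear with a = -2.1, b = 22.5.
σ²_Z = 21² = 441.
σ²_T = a²·σ²_Z = (-2.1)²·441 = 1944.81 (the additive constant 22.5 does not affect variance).
sd(T) = |a|·sd(Z) = |-2.1|·21 = 44.1.
E[T] = a·E[Z] + b = (-2.1)·72.3 + 22.5 = -129.33.

σ²_T = 1944.81, sd(T) = 44.1, E[T] = -129.33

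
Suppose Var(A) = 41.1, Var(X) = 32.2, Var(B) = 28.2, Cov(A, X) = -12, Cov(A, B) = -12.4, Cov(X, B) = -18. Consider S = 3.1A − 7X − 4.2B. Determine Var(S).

Var(S) = 2255.515

Var(S) = a²·Var(A) + b²·Var(X) + c²·Var(B) + 2ab·Cov(A, X) + 2ac·Cov(A, B) + 2bc·Cov(X, B), with a = 3.1, b = -7, c = -4.2.
= 394.971 + 1577.8 + 497.448 + 520.8 + 322.896 + (-1058.4)
= 2255.515.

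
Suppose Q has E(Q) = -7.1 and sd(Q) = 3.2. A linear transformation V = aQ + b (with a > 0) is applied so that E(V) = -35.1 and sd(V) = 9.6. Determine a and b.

sd(V) = a·sd(Q) (a > 0), so a = 9.6/3.2 = 3.
E(V) = a·E(Q) + b, so b = -35.1 − 3·(-7.1) = -13.8.

a = 3, b = -13.8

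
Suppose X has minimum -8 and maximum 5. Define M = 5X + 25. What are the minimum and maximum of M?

min(M) = -15, max(M) = 50

a = 5 > 0, so min(M) = a·min(X)+b = 5·(-8) + 25 = -15 and max(M) = 5·5 + 25 = 50.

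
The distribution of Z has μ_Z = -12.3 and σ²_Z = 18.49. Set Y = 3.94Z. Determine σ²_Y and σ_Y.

σ²_Y = 287.031364, σ_Y = 16.942

Y = 3.94Z is linear with a = 3.94, b = 0.
σ²_Y = a²·σ²_Z = 3.94²·18.49 = 287.031364.
σ_Z = √18.49 = 4.3.
σ_Y = |a|·σ_Z = |3.94|·4.3 = 16.942.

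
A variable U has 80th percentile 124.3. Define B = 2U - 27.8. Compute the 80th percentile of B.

80th percentile of B = 220.8

Since a = 2 > 0 the transformation is increasing, so the 80th percentile of B = a·(P_{80} of U) + b = 2·124.3 + (-27.8) = 220.8.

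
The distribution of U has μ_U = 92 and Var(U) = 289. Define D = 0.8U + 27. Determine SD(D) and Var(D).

D = 0.8U + 27 is linear with a = 0.8, b = 27.
SD(U) = √289 = 17.
SD(D) = |a|·SD(U) = |0.8|·17 = 13.6.
Var(D) = a²·Var(U) = 0.8²·289 = 184.96 (the additive constant 27 does not affect variance).

SD(D) = 13.6, Var(D) = 184.96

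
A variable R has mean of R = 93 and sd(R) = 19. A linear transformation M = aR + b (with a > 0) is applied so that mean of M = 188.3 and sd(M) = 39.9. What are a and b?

a = 2.1, b = -7

sd(M) = a·sd(R) (a > 0), so a = 39.9/19 = 2.1.
mean of M = a·mean of R + b, so b = 188.3 − 2.1·93 = -7.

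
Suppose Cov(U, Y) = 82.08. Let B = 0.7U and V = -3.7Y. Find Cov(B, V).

Cov(B, V) = -212.5872

Cov(B, V) = a·c·Cov(U, Y) = 0.7·(-3.7)·82.08 = -212.5872. Additive constants drop out.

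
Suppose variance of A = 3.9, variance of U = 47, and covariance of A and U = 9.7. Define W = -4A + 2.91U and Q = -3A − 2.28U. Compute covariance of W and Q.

covariance of W and Q = -261.2526

By bilinearity, covariance of W and Q = ac·variance of A + bd·variance of U + (ad+bc)·covariance of A and U, with a=-4, b=2.91, c=-3, d=-2.28.
ac·variance of A = (-4)·(-3)·3.9 = 46.8
bd·variance of U = 2.91·(-2.28)·47 = -311.8356
(ad+bc)·covariance of A and U = (0.39)·9.7 = 3.783
covariance of W and Q = 46.8 + (-311.8356) + 3.783 = -261.2526.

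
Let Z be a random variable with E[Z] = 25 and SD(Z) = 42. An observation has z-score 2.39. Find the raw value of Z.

Z = 125.38

Z = E[Z] + z·SD(Z) = 25 + 2.39·42 = 125.38.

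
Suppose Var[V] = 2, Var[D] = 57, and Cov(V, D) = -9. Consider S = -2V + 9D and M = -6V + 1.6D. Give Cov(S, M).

By bilinearity, Cov(S, M) = ac·Var[V] + bd·Var[D] + (ad+bc)·Cov(V, D), with a=-2, b=9, c=-6, d=1.6.
ac·Var[V] = (-2)·(-6)·2 = 24
bd·Var[D] = 9·1.6·57 = 820.8
(ad+bc)·Cov(V, D) = (-57.2)·(-9) = 514.8
Cov(S, M) = 24 + 820.8 + 514.8 = 1359.6.

Cov(S, M) = 1359.6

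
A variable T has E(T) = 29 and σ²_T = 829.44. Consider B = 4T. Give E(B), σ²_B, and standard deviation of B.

E(B) = 116, σ²_B = 13271.04, standard deviation of B = 115.2

B = 4T is linear with a = 4, b = 0.
E(B) = a·E(T) + b = 4·29 = 116.
σ²_B = a²·σ²_T = 4²·829.44 = 13271.04.
standard deviation of T = √829.44 = 28.8.
standard deviation of B = |a|·standard deviation of T = |4|·28.8 = 115.2.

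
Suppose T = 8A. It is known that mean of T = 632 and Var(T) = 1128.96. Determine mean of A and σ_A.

From T = 8A: mean of T = a·mean of A + b, so mean of A = (mean of T − b)/a = (632 − 0)/8 = 79.
σ_T = √1128.96 = 33.6.
σ_T = |a|·σ_A, so σ_A = 33.6/|8| = 4.2.

mean of A = 79, σ_A = 4.2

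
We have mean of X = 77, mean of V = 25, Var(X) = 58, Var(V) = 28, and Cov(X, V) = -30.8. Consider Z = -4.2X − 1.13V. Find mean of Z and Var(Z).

mean of Z = (-4.2)·mean of X + (-1.13)·mean of V = (-4.2)·77 + (-1.13)·25 = -351.65.
Var(Z) = a²·Var(X) + b²·Var(V) + 2ab·Cov(X, V) with a = -4.2, b = -1.13.
= (-4.2)²·58 + (-1.13)²·28 + 2·(-4.2)·(-1.13)·(-30.8)
= 1023.12 + 35.7532 + (-292.3536) = 766.5196.

mean of Z = -351.65, Var(Z) = 766.5196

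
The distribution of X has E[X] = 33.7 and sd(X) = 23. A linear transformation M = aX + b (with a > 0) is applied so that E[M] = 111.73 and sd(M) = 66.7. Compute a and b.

a = 2.9, b = 14

sd(M) = a·sd(X) (a > 0), so a = 66.7/23 = 2.9.
E[M] = a·E[X] + b, so b = 111.73 − 2.9·33.7 = 14.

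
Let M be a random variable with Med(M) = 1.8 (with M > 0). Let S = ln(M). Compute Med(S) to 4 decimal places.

ln(M) is monotone on this domain, so Med(S) = ln(1.8) ≈ 0.5878.

Med(S) = 0.5878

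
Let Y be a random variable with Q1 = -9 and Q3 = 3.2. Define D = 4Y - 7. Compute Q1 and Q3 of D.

Q1(D) = -43, Q3(D) = 5.8

a = 4 > 0: Q1(D) = a·Q1(Y)+b = -43, Q3(D) = a·Q3(Y)+b = 5.8.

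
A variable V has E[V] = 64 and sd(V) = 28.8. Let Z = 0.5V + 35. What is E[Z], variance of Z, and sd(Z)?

Z = 0.5V + 35 is linear with a = 0.5, b = 35.
E[Z] = a·E[V] + b = 0.5·64 + 35 = 67.
variance of V = 28.8² = 829.44.
variance of Z = a²·variance of V = 0.5²·829.44 = 207.36 (the additive constant 35 does not affect variance).
sd(Z) = |a|·sd(V) = |0.5|·28.8 = 14.4.

E[Z] = 67, variance of Z = 207.36, sd(Z) = 14.4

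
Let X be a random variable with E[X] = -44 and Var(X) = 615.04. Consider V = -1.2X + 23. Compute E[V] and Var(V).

E[V] = 75.8, Var(V) = 885.6576

V = -1.2X + 23 is linear with a = -1.2, b = 23.
E[V] = a·E[X] + b = (-1.2)·(-44) + 23 = 75.8.
Var(V) = a²·Var(X) = (-1.2)²·615.04 = 885.6576 (the additive constant 23 does not affect variance).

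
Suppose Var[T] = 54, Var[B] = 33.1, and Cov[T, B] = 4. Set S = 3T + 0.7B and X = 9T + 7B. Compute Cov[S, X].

Cov[S, X] = 1729.39

By bilinearity, Cov[S, X] = ac·Var[T] + bd·Var[B] + (ad+bc)·Cov[T, B], with a=3, b=0.7, c=9, d=7.
ac·Var[T] = 3·9·54 = 1458
bd·Var[B] = 0.7·7·33.1 = 162.19
(ad+bc)·Cov[T, B] = (27.3)·4 = 109.2
Cov[S, X] = 1458 + 162.19 + 109.2 = 1729.39.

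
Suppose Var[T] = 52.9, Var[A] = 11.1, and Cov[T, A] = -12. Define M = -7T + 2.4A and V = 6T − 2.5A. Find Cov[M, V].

By bilinearity, Cov[M, V] = ac·Var[T] + bd·Var[A] + (ad+bc)·Cov[T, A], with a=-7, b=2.4, c=6, d=-2.5.
ac·Var[T] = (-7)·6·52.9 = -2221.8
bd·Var[A] = 2.4·(-2.5)·11.1 = -66.6
(ad+bc)·Cov[T, A] = (31.9)·(-12) = -382.8
Cov[M, V] = -2221.8 + (-66.6) + (-382.8) = -2671.2.

Cov[M, V] = -2671.2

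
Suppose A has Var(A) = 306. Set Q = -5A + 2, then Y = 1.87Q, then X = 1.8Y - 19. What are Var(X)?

Var(Q) = (-5)²·306 = 7650.
Var(Y) = 1.87²·7650 = 26751.285.
Var(X) = 1.8²·26751.285 = 86674.1634.

Var(X) = 86674.1634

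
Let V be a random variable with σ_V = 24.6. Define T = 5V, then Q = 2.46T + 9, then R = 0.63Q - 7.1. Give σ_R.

σ_T = |5|·24.6 = 123.
σ_Q = |2.46|·123 = 302.58.
σ_R = |0.63|·302.58 = 190.6254.

σ_R = 190.6254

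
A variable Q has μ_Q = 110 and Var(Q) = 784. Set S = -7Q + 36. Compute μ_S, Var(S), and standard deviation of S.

μ_S = -734, Var(S) = 38416, standard deviation of S = 196

S = -7Q + 36 is linear with a = -7, b = 36.
μ_S = a·μ_Q + b = (-7)·110 + 36 = -734.
Var(S) = a²·Var(Q) = (-7)²·784 = 38416 (the additive constant 36 does not affect variance).
standard deviation of Q = √784 = 28.
standard deviation of S = |a|·standard deviation of Q = |-7|·28 = 196.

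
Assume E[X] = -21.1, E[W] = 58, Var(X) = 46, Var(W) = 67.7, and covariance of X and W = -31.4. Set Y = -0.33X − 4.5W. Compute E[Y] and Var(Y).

E[Y] = -254.037, Var(Y) = 1282.6764

E[Y] = (-0.33)·E[X] + (-4.5)·E[W] = (-0.33)·(-21.1) + (-4.5)·58 = -254.037.
Var(Y) = a²·Var(X) + b²·Var(W) + 2ab·covariance of X and W with a = -0.33, b = -4.5.
= (-0.33)²·46 + (-4.5)²·67.7 + 2·(-0.33)·(-4.5)·(-31.4)
= 5.0094 + 1370.925 + (-93.258) = 1282.6764.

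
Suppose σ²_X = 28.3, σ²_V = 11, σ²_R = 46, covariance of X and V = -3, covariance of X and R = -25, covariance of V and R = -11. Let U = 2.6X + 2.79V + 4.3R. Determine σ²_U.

σ²_U = a²·σ²_X + b²·σ²_V + c²·σ²_R + 2ab·covariance of X and V + 2ac·covariance of X and R + 2bc·covariance of V and R, with a = 2.6, b = 2.79, c = 4.3.
= 191.308 + 85.6251 + 850.54 + (-43.524) + (-559) + (-263.934)
= 261.0151.

σ²_U = 261.0151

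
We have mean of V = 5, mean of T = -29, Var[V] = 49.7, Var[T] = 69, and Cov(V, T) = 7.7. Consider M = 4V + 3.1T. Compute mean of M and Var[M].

mean of M = 4·mean of V + 3.1·mean of T = 4·5 + 3.1·(-29) = -69.9.
Var[M] = a²·Var[V] + b²·Var[T] + 2ab·Cov(V, T) with a = 4, b = 3.1.
= 4²·49.7 + 3.1²·69 + 2·4·3.1·7.7
= 795.2 + 663.09 + 190.96 = 1649.25.

mean of M = -69.9, Var[M] = 1649.25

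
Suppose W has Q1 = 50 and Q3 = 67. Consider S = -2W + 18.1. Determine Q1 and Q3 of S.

Q1(S) = -115.9, Q3(S) = -81.9

a = -2 < 0 reverses order: Q1(S) comes from Q3(W), Q3(S) from Q1(W).
Q1(S) = (-2)·67 + 18.1 = -115.9; Q3(S) = (-2)·50 + 18.1 = -81.9.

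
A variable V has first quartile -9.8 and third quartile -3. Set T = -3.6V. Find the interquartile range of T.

IQR(T) = 24.48

IQR of V = Q3 − Q1 = -3 − (-9.8) = 6.8.
Under T = aV + b, IQR(T) = |a|·IQR(V) = |-3.6|·6.8 = 24.48 (shifts cancel; spread scales by |a|).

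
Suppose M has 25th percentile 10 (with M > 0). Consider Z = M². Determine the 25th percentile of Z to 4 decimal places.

M² is increasing, so P_{25}(Z) = g(P_{25}(M)) = 100.

25th percentile of Z = 100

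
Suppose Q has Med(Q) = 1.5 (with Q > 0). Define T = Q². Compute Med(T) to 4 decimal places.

Med(T) = 2.25

Q² is monotone on this domain, so Med(T) = square(1.5) = 2.25.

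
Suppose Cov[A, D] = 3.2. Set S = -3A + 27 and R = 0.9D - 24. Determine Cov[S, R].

Cov[S, R] = a·c·Cov[A, D] = (-3)·0.9·3.2 = -8.64. Additive constants drop out.

Cov[S, R] = -8.64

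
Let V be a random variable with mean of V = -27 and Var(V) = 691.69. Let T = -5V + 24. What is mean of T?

T = -5V + 24 is linear with a = -5, b = 24.
mean of T = a·mean of V + b = (-5)·(-27) + 24 = 159.

mean of T = 159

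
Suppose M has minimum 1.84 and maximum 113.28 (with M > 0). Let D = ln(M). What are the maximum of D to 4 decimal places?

ln(M) is increasing on this domain, so max(D) comes from max(M) = 113.28: max(D) = ln(113.28) ≈ 4.7299.

max(D) = 4.7299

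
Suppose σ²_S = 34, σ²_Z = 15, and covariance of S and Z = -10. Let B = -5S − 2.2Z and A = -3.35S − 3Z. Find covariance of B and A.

By bilinearity, covariance of B and A = ac·σ²_S + bd·σ²_Z + (ad+bc)·covariance of S and Z, with a=-5, b=-2.2, c=-3.35, d=-3.
ac·σ²_S = (-5)·(-3.35)·34 = 569.5
bd·σ²_Z = (-2.2)·(-3)·15 = 99
(ad+bc)·covariance of S and Z = (22.37)·(-10) = -223.7
covariance of B and A = 569.5 + 99 + (-223.7) = 444.8.

covariance of B and A = 444.8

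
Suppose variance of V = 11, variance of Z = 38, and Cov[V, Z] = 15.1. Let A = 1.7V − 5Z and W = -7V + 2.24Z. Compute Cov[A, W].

Cov[A, W] = 29.5008

By bilinearity, Cov[A, W] = ac·variance of V + bd·variance of Z + (ad+bc)·Cov[V, Z], with a=1.7, b=-5, c=-7, d=2.24.
ac·variance of V = 1.7·(-7)·11 = -130.9
bd·variance of Z = (-5)·2.24·38 = -425.6
(ad+bc)·Cov[V, Z] = (38.808)·15.1 = 586.0008
Cov[A, W] = -130.9 + (-425.6) + 586.0008 = 29.5008.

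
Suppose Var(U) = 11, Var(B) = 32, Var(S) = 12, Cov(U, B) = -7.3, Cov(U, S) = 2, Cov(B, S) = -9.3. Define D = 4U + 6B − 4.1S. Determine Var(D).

Var(D) = a²·Var(U) + b²·Var(B) + c²·Var(S) + 2ab·Cov(U, B) + 2ac·Cov(U, S) + 2bc·Cov(B, S), with a = 4, b = 6, c = -4.1.
= 176 + 1152 + 201.72 + (-350.4) + (-65.6) + 457.56
= 1571.28.

Var(D) = 1571.28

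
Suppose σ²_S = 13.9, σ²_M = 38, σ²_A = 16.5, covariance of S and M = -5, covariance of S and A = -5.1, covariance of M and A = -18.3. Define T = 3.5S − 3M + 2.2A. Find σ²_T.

σ²_T = 860.155

σ²_T = a²·σ²_S + b²·σ²_M + c²·σ²_A + 2ab·covariance of S and M + 2ac·covariance of S and A + 2bc·covariance of M and A, with a = 3.5, b = -3, c = 2.2.
= 170.275 + 342 + 79.86 + 105 + (-78.54) + 241.56
= 860.155.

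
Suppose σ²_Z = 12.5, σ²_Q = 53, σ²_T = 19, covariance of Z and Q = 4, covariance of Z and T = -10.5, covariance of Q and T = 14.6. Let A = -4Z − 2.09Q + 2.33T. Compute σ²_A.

σ²_A = a²·σ²_Z + b²·σ²_Q + c²·σ²_T + 2ab·covariance of Z and Q + 2ac·covariance of Z and T + 2bc·covariance of Q and T, with a = -4, b = -2.09, c = 2.33.
= 200 + 231.5093 + 103.1491 + 66.88 + 195.72 + (-142.19524)
= 655.06316.

σ²_A = 655.06316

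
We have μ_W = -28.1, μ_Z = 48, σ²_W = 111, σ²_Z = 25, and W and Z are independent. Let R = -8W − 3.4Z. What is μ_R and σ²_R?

μ_R = (-8)·μ_W + (-3.4)·μ_Z = (-8)·(-28.1) + (-3.4)·48 = 61.6.
σ²_R = a²·σ²_W + b²·σ²_Z + 2ab·Cov[W, Z] with a = -8, b = -3.4.
Independence gives Cov[W, Z] = 0.
= (-8)²·111 + (-3.4)²·25 + 2·(-8)·(-3.4)·0
= 7104 + 289 + 0 = 7393.

μ_R = 61.6, σ²_R = 7393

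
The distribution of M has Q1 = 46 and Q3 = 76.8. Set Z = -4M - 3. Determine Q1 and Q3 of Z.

Q1(Z) = -310.2, Q3(Z) = -187

a = -4 < 0 reverses order: Q1(Z) comes from Q3(M), Q3(Z) from Q1(M).
Q1(Z) = (-4)·76.8 + (-3) = -310.2; Q3(Z) = (-4)·46 + (-3) = -187.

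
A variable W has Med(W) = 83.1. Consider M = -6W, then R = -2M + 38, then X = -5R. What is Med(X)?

Med(M) = (-6)·83.1 = -498.6.
Med(R) = (-2)·(-498.6) + 38 = 1035.2.
Med(X) = (-5)·1035.2 = -5176.

Med(X) = -5176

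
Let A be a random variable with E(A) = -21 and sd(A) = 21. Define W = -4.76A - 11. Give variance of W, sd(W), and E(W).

variance of W = 9992.0016, sd(W) = 99.96, E(W) = 88.96

W = -4.76A - 11 is linear with a = -4.76, b = -11.
variance of A = 21² = 441.
variance of W = a²·variance of A = (-4.76)²·441 = 9992.0016 (the additive constant -11 does not affect variance).
sd(W) = |a|·sd(A) = |-4.76|·21 = 99.96.
E(W) = a·E(A) + b = (-4.76)·(-21) + (-11) = 88.96.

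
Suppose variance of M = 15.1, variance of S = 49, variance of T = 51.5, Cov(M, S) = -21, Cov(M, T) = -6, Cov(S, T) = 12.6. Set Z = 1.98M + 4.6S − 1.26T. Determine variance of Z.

variance of Z = 679.14184

variance of Z = a²·variance of M + b²·variance of S + c²·variance of T + 2ab·Cov(M, S) + 2ac·Cov(M, T) + 2bc·Cov(S, T), with a = 1.98, b = 4.6, c = -1.26.
= 59.19804 + 1036.84 + 81.7614 + (-382.536) + 29.9376 + (-146.0592)
= 679.14184.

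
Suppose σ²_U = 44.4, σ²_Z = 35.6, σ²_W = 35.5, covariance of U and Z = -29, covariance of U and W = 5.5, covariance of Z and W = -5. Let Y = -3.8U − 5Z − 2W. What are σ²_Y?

σ²_Y = a²·σ²_U + b²·σ²_Z + c²·σ²_W + 2ab·covariance of U and Z + 2ac·covariance of U and W + 2bc·covariance of Z and W, with a = -3.8, b = -5, c = -2.
= 641.136 + 890 + 142 + (-1102) + 83.6 + (-100)
= 554.736.

σ²_Y = 554.736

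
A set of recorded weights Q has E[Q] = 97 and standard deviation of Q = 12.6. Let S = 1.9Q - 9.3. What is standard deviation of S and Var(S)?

S = 1.9Q - 9.3 is linear with a = 1.9, b = -9.3.
standard deviation of S = |a|·standard deviation of Q = |1.9|·12.6 = 23.94.
Var(Q) = 12.6² = 158.76.
Var(S) = a²·Var(Q) = 1.9²·158.76 = 573.1236 (the additive constant -9.3 does not affect variance).

standard deviation of S = 23.94, Var(S) = 573.1236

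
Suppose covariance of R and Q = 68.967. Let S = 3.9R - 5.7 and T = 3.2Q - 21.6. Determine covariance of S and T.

covariance of S and T = a·c·covariance of R and Q = 3.9·3.2·68.967 = 860.70816. Additive constants drop out.

covariance of S and T = 860.70816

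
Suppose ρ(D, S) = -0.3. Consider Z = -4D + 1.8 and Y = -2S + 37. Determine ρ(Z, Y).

Linear rescalings preserve correlation up to sign; here the slopes -4 and -2 have the same sign, so ρ(Z, Y) = ρ(D, S) = -0.3.

ρ(Z, Y) = -0.3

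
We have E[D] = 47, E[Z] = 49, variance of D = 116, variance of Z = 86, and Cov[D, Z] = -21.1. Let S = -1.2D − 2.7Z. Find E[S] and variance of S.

E[S] = -188.7, variance of S = 657.252

E[S] = (-1.2)·E[D] + (-2.7)·E[Z] = (-1.2)·47 + (-2.7)·49 = -188.7.
variance of S = a²·variance of D + b²·variance of Z + 2ab·Cov[D, Z] with a = -1.2, b = -2.7.
= (-1.2)²·116 + (-2.7)²·86 + 2·(-1.2)·(-2.7)·(-21.1)
= 167.04 + 626.94 + (-136.728) = 657.252.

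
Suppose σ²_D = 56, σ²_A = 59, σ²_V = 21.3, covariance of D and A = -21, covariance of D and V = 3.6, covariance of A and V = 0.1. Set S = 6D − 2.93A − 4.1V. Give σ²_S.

σ²_S = 3444.2047

σ²_S = a²·σ²_D + b²·σ²_A + c²·σ²_V + 2ab·covariance of D and A + 2ac·covariance of D and V + 2bc·covariance of A and V, with a = 6, b = -2.93, c = -4.1.
= 2016 + 506.5091 + 358.053 + 738.36 + (-177.12) + 2.4026
= 3444.2047.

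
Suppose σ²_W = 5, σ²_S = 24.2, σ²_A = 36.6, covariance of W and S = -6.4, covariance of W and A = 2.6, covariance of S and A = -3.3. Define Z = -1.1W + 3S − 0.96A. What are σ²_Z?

σ²_Z = 324.31976

σ²_Z = a²·σ²_W + b²·σ²_S + c²·σ²_A + 2ab·covariance of W and S + 2ac·covariance of W and A + 2bc·covariance of S and A, with a = -1.1, b = 3, c = -0.96.
= 6.05 + 217.8 + 33.73056 + 42.24 + 5.4912 + 19.008
= 324.31976.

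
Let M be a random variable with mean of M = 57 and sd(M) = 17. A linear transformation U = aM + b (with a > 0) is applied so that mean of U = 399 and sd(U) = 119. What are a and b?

a = 7, b = 0

sd(U) = a·sd(M) (a > 0), so a = 119/17 = 7.
mean of U = a·mean of M + b, so b = 399 − 7·57 = 0.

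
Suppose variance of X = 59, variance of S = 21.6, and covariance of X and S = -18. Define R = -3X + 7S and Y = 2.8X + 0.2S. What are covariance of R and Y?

covariance of R and Y = -807.36

By bilinearity, covariance of R and Y = ac·variance of X + bd·variance of S + (ad+bc)·covariance of X and S, with a=-3, b=7, c=2.8, d=0.2.
ac·variance of X = (-3)·2.8·59 = -495.6
bd·variance of S = 7·0.2·21.6 = 30.24
(ad+bc)·covariance of X and S = (19)·(-18) = -342
covariance of R and Y = -495.6 + 30.24 + (-342) = -807.36.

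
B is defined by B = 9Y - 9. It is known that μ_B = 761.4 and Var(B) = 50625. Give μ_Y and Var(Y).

From B = 9Y - 9: μ_B = a·μ_Y + b, so μ_Y = (μ_B − b)/a = (761.4 − (-9))/9 = 85.6.
Var(B) = a²·Var(Y), so Var(Y) = 50625/9² = 625.

μ_Y = 85.6, Var(Y) = 625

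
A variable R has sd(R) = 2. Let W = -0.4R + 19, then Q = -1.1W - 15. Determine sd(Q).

sd(Q) = 0.88

sd(W) = |-0.4|·2 = 0.8.
sd(Q) = |-1.1|·0.8 = 0.88.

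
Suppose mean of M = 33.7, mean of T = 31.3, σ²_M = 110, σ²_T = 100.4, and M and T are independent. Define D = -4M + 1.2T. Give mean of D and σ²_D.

mean of D = -97.24, σ²_D = 1904.576

mean of D = (-4)·mean of M + 1.2·mean of T = (-4)·33.7 + 1.2·31.3 = -97.24.
σ²_D = a²·σ²_M + b²·σ²_T + 2ab·Cov(M, T) with a = -4, b = 1.2.
Independence gives Cov(M, T) = 0.
= (-4)²·110 + 1.2²·100.4 + 2·(-4)·1.2·0
= 1760 + 144.576 + 0 = 1904.576.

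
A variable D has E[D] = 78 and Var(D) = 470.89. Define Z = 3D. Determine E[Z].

Z = 3D is linear with a = 3, b = 0.
E[Z] = a·E[D] + b = 3·78 = 234.

E[Z] = 234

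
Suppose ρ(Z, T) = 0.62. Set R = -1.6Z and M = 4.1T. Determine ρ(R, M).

Linear rescalings preserve |correlation|; the slopes -1.6 and 4.1 have opposite signs, so the correlation flips sign: ρ(R, M) = −ρ(Z, T) = -0.62.

ρ(R, M) = -0.62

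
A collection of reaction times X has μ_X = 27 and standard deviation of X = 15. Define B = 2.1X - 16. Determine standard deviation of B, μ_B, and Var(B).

standard deviation of B = 31.5, μ_B = 40.7, Var(B) = 992.25

B = 2.1X - 16 is linear with a = 2.1, b = -16.
standard deviation of B = |a|·standard deviation of X = |2.1|·15 = 31.5.
μ_B = a·μ_X + b = 2.1·27 + (-16) = 40.7.
Var(X) = 15² = 225.
Var(B) = a²·Var(X) = 2.1²·225 = 992.25 (the additive constant -16 does not affect variance).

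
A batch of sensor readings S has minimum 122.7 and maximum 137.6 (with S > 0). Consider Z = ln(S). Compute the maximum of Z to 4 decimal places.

ln(S) is increasing on this domain, so max(Z) comes from max(S) = 137.6: max(Z) = ln(137.6) ≈ 4.9244.

max(Z) = 4.9244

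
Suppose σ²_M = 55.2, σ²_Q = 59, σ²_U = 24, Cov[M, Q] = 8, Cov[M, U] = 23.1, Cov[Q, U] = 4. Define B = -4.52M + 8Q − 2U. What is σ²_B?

σ²_B = 4710.84608

σ²_B = a²·σ²_M + b²·σ²_Q + c²·σ²_U + 2ab·Cov[M, Q] + 2ac·Cov[M, U] + 2bc·Cov[Q, U], with a = -4.52, b = 8, c = -2.
= 1127.75808 + 3776 + 96 + (-578.56) + 417.648 + (-128)
= 4710.84608.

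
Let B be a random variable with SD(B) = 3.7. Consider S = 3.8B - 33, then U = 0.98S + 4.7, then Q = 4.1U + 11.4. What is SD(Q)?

SD(S) = |3.8|·3.7 = 14.06.
SD(U) = |0.98|·14.06 = 13.7788.
SD(Q) = |4.1|·13.7788 = 56.49308.

SD(Q) = 56.49308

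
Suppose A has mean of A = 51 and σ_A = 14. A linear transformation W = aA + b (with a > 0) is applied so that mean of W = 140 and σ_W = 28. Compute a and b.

σ_W = a·σ_A (a > 0), so a = 28/14 = 2.
mean of W = a·mean of A + b, so b = 140 − 2·51 = 38.

a = 2, b = 38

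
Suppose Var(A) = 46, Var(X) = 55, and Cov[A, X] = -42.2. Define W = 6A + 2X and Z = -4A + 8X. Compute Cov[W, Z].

Cov[W, Z] = -1912

By bilinearity, Cov[W, Z] = ac·Var(A) + bd·Var(X) + (ad+bc)·Cov[A, X], with a=6, b=2, c=-4, d=8.
ac·Var(A) = 6·(-4)·46 = -1104
bd·Var(X) = 2·8·55 = 880
(ad+bc)·Cov[A, X] = (40)·(-42.2) = -1688
Cov[W, Z] = -1104 + 880 + (-1688) = -1912.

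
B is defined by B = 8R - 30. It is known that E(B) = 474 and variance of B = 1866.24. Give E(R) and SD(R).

From B = 8R - 30: E(B) = a·E(R) + b, so E(R) = (E(B) − b)/a = (474 − (-30))/8 = 63.
SD(B) = √1866.24 = 43.2.
SD(B) = |a|·SD(R), so SD(R) = 43.2/|8| = 5.4.

E(R) = 63, SD(R) = 5.4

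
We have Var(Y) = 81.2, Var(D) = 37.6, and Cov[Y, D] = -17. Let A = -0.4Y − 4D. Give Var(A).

Var(A) = a²·Var(Y) + b²·Var(D) + 2ab·Cov[Y, D] with a = -0.4, b = -4.
= (-0.4)²·81.2 + (-4)²·37.6 + 2·(-0.4)·(-4)·(-17)
= 12.992 + 601.6 + (-54.4) = 560.192.

Var(A) = 560.192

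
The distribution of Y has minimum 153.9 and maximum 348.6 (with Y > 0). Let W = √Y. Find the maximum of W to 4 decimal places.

max(W) = 18.6708

√Y is increasing on this domain, so max(W) comes from max(Y) = 348.6: max(W) = √(348.6) ≈ 18.6708.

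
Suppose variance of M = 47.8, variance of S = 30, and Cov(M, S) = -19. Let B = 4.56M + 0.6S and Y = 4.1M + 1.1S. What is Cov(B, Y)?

Cov(B, Y) = 771.4248

By bilinearity, Cov(B, Y) = ac·variance of M + bd·variance of S + (ad+bc)·Cov(M, S), with a=4.56, b=0.6, c=4.1, d=1.1.
ac·variance of M = 4.56·4.1·47.8 = 893.6688
bd·variance of S = 0.6·1.1·30 = 19.8
(ad+bc)·Cov(M, S) = (7.476)·(-19) = -142.044
Cov(B, Y) = 893.6688 + 19.8 + (-142.044) = 771.4248.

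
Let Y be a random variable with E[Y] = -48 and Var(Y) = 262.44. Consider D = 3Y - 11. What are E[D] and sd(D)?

E[D] = -155, sd(D) = 48.6

D = 3Y - 11 is linear with a = 3, b = -11.
E[D] = a·E[Y] + b = 3·(-48) + (-11) = -155.
sd(Y) = √262.44 = 16.2.
sd(D) = |a|·sd(Y) = |3|·16.2 = 48.6.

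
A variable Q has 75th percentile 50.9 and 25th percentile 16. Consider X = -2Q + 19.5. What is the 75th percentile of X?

Since a = -2 < 0 the transformation is decreasing, reversing order: the 75th percentile of X corresponds to the 25th percentile of Q.
So P_{75}(X) = a·P_{25}(Q) + b = (-2)·16 + 19.5 = -12.5.

75th percentile of X = -12.5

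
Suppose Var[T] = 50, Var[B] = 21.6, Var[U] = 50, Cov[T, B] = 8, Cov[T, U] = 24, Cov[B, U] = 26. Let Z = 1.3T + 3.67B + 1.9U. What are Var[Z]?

Var[Z] = 1113.42024

Var[Z] = a²·Var[T] + b²·Var[B] + c²·Var[U] + 2ab·Cov[T, B] + 2ac·Cov[T, U] + 2bc·Cov[B, U], with a = 1.3, b = 3.67, c = 1.9.
= 84.5 + 290.92824 + 180.5 + 76.336 + 118.56 + 362.596
= 1113.42024.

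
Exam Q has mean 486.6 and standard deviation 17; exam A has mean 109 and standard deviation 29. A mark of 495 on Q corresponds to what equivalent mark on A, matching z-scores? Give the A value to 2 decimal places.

z = (495 − 486.6)/17 ≈ 0.4941.
A = 109 + z·29 = 109 + (495 − 486.6)·29/17 ≈ 123.33.

A = 123.33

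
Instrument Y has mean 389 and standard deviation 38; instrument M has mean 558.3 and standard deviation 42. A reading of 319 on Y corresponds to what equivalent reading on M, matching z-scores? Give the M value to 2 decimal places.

z = (319 − 389)/38 ≈ -1.8421.
M = 558.3 + z·42 = 558.3 + (319 − 389)·42/38 ≈ 480.93.

M = 480.93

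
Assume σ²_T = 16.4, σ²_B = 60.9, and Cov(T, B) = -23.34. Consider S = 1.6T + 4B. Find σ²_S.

σ²_S = a²·σ²_T + b²·σ²_B + 2ab·Cov(T, B) with a = 1.6, b = 4.
= 1.6²·16.4 + 4²·60.9 + 2·1.6·4·(-23.34)
= 41.984 + 974.4 + (-298.752) = 717.632.

σ²_S = 717.632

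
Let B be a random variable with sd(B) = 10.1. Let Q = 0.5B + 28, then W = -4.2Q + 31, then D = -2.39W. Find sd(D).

sd(D) = 50.6919

sd(Q) = |0.5|·10.1 = 5.05.
sd(W) = |-4.2|·5.05 = 21.21.
sd(D) = |-2.39|·21.21 = 50.6919.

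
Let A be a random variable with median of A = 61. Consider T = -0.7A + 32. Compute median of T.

A linear map preserves order up to sign, so median of T = a·median of A + b = (-0.7)·61 + 32 = -10.7.

median of T = -10.7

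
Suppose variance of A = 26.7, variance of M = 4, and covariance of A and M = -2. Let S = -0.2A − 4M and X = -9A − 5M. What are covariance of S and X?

By bilinearity, covariance of S and X = ac·variance of A + bd·variance of M + (ad+bc)·covariance of A and M, with a=-0.2, b=-4, c=-9, d=-5.
ac·variance of A = (-0.2)·(-9)·26.7 = 48.06
bd·variance of M = (-4)·(-5)·4 = 80
(ad+bc)·covariance of A and M = (37)·(-2) = -74
covariance of S and X = 48.06 + 80 + (-74) = 54.06.

covariance of S and X = 54.06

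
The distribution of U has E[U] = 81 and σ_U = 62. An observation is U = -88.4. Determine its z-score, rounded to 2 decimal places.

z = (U − E[U]) / σ_U = (-88.4 − 81) / 62 ≈ -2.73.

z = -2.73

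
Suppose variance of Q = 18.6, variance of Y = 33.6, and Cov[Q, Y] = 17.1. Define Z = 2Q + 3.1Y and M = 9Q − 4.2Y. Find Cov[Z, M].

By bilinearity, Cov[Z, M] = ac·variance of Q + bd·variance of Y + (ad+bc)·Cov[Q, Y], with a=2, b=3.1, c=9, d=-4.2.
ac·variance of Q = 2·9·18.6 = 334.8
bd·variance of Y = 3.1·(-4.2)·33.6 = -437.472
(ad+bc)·Cov[Q, Y] = (19.5)·17.1 = 333.45
Cov[Z, M] = 334.8 + (-437.472) + 333.45 = 230.778.

Cov[Z, M] = 230.778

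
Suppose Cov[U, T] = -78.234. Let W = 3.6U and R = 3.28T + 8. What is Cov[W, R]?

Cov[W, R] = -923.787072

Cov[W, R] = a·c·Cov[U, T] = 3.6·3.28·(-78.234) = -923.787072. Additive constants drop out.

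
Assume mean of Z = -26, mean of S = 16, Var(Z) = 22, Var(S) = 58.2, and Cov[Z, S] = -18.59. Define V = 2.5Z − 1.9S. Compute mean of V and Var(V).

mean of V = -95.4, Var(V) = 524.207

mean of V = 2.5·mean of Z + (-1.9)·mean of S = 2.5·(-26) + (-1.9)·16 = -95.4.
Var(V) = a²·Var(Z) + b²·Var(S) + 2ab·Cov[Z, S] with a = 2.5, b = -1.9.
= 2.5²·22 + (-1.9)²·58.2 + 2·2.5·(-1.9)·(-18.59)
= 137.5 + 210.102 + 176.605 = 524.207.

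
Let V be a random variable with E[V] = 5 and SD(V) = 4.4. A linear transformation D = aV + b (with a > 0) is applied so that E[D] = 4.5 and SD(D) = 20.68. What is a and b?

a = 4.7, b = -19

SD(D) = a·SD(V) (a > 0), so a = 20.68/4.4 = 4.7.
E[D] = a·E[V] + b, so b = 4.5 − 4.7·5 = -19.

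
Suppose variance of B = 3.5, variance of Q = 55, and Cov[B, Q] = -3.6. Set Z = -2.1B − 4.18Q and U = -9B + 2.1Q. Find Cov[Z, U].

Cov[Z, U] = -536.196

By bilinearity, Cov[Z, U] = ac·variance of B + bd·variance of Q + (ad+bc)·Cov[B, Q], with a=-2.1, b=-4.18, c=-9, d=2.1.
ac·variance of B = (-2.1)·(-9)·3.5 = 66.15
bd·variance of Q = (-4.18)·2.1·55 = -482.79
(ad+bc)·Cov[B, Q] = (33.21)·(-3.6) = -119.556
Cov[Z, U] = 66.15 + (-482.79) + (-119.556) = -536.196.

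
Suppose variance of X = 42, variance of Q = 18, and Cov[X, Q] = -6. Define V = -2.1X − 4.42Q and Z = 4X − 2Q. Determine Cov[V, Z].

By bilinearity, Cov[V, Z] = ac·variance of X + bd·variance of Q + (ad+bc)·Cov[X, Q], with a=-2.1, b=-4.42, c=4, d=-2.
ac·variance of X = (-2.1)·4·42 = -352.8
bd·variance of Q = (-4.42)·(-2)·18 = 159.12
(ad+bc)·Cov[X, Q] = (-13.48)·(-6) = 80.88
Cov[V, Z] = -352.8 + 159.12 + 80.88 = -112.8.

Cov[V, Z] = -112.8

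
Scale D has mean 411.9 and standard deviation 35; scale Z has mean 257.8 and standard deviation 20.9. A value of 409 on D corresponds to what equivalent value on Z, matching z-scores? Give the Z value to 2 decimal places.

z = (409 − 411.9)/35 ≈ -0.0829.
Z = 257.8 + z·20.9 = 257.8 + (409 − 411.9)·20.9/35 ≈ 256.07.

Z = 256.07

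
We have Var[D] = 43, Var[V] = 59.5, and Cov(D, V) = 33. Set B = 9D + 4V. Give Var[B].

Var[B] = 6811

Var[B] = a²·Var[D] + b²·Var[V] + 2ab·Cov(D, V) with a = 9, b = 4.
= 9²·43 + 4²·59.5 + 2·9·4·33
= 3483 + 952 + 2376 = 6811.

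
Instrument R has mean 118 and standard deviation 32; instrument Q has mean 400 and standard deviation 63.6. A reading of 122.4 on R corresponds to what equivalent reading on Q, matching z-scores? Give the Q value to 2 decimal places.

Q = 408.75

z = (122.4 − 118)/32 = 0.1375.
Q = 400 + z·63.6 = 400 + (122.4 − 118)·63.6/32 ≈ 408.75.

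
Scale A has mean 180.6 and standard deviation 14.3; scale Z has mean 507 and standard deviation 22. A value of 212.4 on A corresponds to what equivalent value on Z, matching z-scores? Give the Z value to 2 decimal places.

Z = 555.92

z = (212.4 − 180.6)/14.3 ≈ 2.2238.
Z = 507 + z·22 = 507 + (212.4 − 180.6)·22/14.3 ≈ 555.92.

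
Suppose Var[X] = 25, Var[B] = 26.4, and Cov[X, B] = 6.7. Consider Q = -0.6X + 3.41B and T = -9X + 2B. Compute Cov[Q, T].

Cov[Q, T] = 101.385

By bilinearity, Cov[Q, T] = ac·Var[X] + bd·Var[B] + (ad+bc)·Cov[X, B], with a=-0.6, b=3.41, c=-9, d=2.
ac·Var[X] = (-0.6)·(-9)·25 = 135
bd·Var[B] = 3.41·2·26.4 = 180.048
(ad+bc)·Cov[X, B] = (-31.89)·6.7 = -213.663
Cov[Q, T] = 135 + 180.048 + (-213.663) = 101.385.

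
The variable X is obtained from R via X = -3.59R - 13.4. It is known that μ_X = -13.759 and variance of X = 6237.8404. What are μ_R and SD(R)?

μ_R = 0.1, SD(R) = 22

From X = -3.59R - 13.4: μ_X = a·μ_R + b, so μ_R = (μ_X − b)/a = (-13.759 − (-13.4))/(-3.59) = 0.1.
SD(X) = √6237.8404 = 78.98.
SD(X) = |a|·SD(R), so SD(R) = 78.98/|-3.59| = 22.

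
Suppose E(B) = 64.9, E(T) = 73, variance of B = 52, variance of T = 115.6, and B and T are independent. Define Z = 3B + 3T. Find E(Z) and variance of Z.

E(Z) = 413.7, variance of Z = 1508.4

E(Z) = 3·E(B) + 3·E(T) = 3·64.9 + 3·73 = 413.7.
variance of Z = a²·variance of B + b²·variance of T + 2ab·Cov(B, T) with a = 3, b = 3.
Independence gives Cov(B, T) = 0.
= 3²·52 + 3²·115.6 + 2·3·3·0
= 468 + 1040.4 + 0 = 1508.4.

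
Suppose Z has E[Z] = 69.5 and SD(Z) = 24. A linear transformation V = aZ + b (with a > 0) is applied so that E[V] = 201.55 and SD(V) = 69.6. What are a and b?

SD(V) = a·SD(Z) (a > 0), so a = 69.6/24 = 2.9.
E[V] = a·E[Z] + b, so b = 201.55 − 2.9·69.5 = 0.

a = 2.9, b = 0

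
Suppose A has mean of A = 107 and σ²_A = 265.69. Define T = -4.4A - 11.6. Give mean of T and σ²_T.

T = -4.4A - 11.6 is linear with a = -4.4, b = -11.6.
mean of T = a·mean of A + b = (-4.4)·107 + (-11.6) = -482.4.
σ²_T = a²·σ²_A = (-4.4)²·265.69 = 5143.7584 (the additive constant -11.6 does not affect variance).

mean of T = -482.4, σ²_T = 5143.7584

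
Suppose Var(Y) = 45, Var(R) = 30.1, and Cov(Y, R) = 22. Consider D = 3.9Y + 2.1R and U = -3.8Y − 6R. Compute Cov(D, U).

By bilinearity, Cov(D, U) = ac·Var(Y) + bd·Var(R) + (ad+bc)·Cov(Y, R), with a=3.9, b=2.1, c=-3.8, d=-6.
ac·Var(Y) = 3.9·(-3.8)·45 = -666.9
bd·Var(R) = 2.1·(-6)·30.1 = -379.26
(ad+bc)·Cov(Y, R) = (-31.38)·22 = -690.36
Cov(D, U) = -666.9 + (-379.26) + (-690.36) = -1736.52.

Cov(D, U) = -1736.52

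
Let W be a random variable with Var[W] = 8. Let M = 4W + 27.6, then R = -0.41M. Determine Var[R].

Var[R] = 21.5168

Var[M] = 4²·8 = 128.
Var[R] = (-0.41)²·128 = 21.5168.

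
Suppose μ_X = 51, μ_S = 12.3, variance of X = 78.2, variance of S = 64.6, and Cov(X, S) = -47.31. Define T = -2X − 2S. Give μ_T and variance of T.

μ_T = -126.6, variance of T = 192.72

μ_T = (-2)·μ_X + (-2)·μ_S = (-2)·51 + (-2)·12.3 = -126.6.
variance of T = a²·variance of X + b²·variance of S + 2ab·Cov(X, S) with a = -2, b = -2.
= (-2)²·78.2 + (-2)²·64.6 + 2·(-2)·(-2)·(-47.31)
= 312.8 + 258.4 + (-378.48) = 192.72.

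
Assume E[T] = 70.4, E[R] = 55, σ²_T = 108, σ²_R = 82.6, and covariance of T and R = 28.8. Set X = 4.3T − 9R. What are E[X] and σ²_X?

E[X] = 4.3·E[T] + (-9)·E[R] = 4.3·70.4 + (-9)·55 = -192.28.
σ²_X = a²·σ²_T + b²·σ²_R + 2ab·covariance of T and R with a = 4.3, b = -9.
= 4.3²·108 + (-9)²·82.6 + 2·4.3·(-9)·28.8
= 1996.92 + 6690.6 + (-2229.12) = 6458.4.

E[X] = -192.28, σ²_X = 6458.4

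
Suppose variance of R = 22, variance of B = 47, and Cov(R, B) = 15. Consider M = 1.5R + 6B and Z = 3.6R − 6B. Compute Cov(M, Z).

By bilinearity, Cov(M, Z) = ac·variance of R + bd·variance of B + (ad+bc)·Cov(R, B), with a=1.5, b=6, c=3.6, d=-6.
ac·variance of R = 1.5·3.6·22 = 118.8
bd·variance of B = 6·(-6)·47 = -1692
(ad+bc)·Cov(R, B) = (12.6)·15 = 189
Cov(M, Z) = 118.8 + (-1692) + 189 = -1384.2.

Cov(M, Z) = -1384.2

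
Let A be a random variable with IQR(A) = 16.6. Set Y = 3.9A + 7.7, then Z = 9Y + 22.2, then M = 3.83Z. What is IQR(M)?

IQR(M) = 2231.5878

IQR(Y) = |3.9|·16.6 = 64.74.
IQR(Z) = |9|·64.74 = 582.66.
IQR(M) = |3.83|·582.66 = 2231.5878.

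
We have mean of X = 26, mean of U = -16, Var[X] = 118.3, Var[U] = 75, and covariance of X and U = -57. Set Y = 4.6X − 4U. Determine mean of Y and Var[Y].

mean of Y = 4.6·mean of X + (-4)·mean of U = 4.6·26 + (-4)·(-16) = 183.6.
Var[Y] = a²·Var[X] + b²·Var[U] + 2ab·covariance of X and U with a = 4.6, b = -4.
= 4.6²·118.3 + (-4)²·75 + 2·4.6·(-4)·(-57)
= 2503.228 + 1200 + 2097.6 = 5800.828.

mean of Y = 183.6, Var[Y] = 5800.828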